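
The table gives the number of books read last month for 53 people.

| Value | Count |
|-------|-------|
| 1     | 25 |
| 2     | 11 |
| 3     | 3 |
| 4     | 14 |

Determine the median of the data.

2

Cumulative frequencies: 25, 36, 39, 53
n = 53, so the median is the value in position (n+1)/2 = 27.
Position 27 falls at value 2.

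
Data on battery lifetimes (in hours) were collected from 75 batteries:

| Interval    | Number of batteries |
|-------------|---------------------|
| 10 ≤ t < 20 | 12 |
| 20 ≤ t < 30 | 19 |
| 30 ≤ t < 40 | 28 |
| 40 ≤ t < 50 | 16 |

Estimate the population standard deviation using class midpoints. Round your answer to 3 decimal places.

9.885

Midpoints: 15, 25, 35, 45
n = 75, Σfm = 2355, mean = 31.4000
Σfm² = 81275
Σf(m − x̄)² = Σfm² − (Σfm)²/n = 81275 − 2355²/75 = 7328.0000
Population variance = 7328.0000 / 75 = 97.7067
Standard deviation = √97.7067 = 9.8847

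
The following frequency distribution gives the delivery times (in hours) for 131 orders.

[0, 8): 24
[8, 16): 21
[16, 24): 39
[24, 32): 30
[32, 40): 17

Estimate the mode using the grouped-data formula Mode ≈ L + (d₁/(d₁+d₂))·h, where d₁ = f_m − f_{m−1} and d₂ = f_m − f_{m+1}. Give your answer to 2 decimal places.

Modal class: [16, 24) (highest frequency 39).
d₁ = 39 − 21 = 18, d₂ = 39 − 30 = 9
Mode ≈ 16 + (18/(18+9)) × 8 = 16 + 5.3333 = 21.3333

21.33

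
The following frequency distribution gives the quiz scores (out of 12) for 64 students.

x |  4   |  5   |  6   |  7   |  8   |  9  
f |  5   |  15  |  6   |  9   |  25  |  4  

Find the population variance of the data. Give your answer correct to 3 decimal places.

Values: 4, 5, 6, 7, 8, 9
n = 64, Σfx = 430, mean = 6.7188
Σfx² = 3036
Σf(x − x̄)² = Σfx² − (Σfx)²/n = 3036 − 430²/64 = 146.9375
Population variance = 146.9375 / 64 = 2.2959

2.296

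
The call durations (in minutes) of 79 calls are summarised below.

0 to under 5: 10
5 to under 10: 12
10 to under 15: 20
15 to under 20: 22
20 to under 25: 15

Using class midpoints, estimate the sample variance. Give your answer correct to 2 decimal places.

41.33

Midpoints: 2.5, 7.5, 12.5, 17.5, 22.5
n = 79, Σfm = 1087.5, mean = 13.7658
Σfm² = 18193.75
Σf(m − x̄)² = Σfm² − (Σfm)²/n = 18193.75 − 1087.5²/79 = 3223.4177
Sample variance = 3223.4177 / 78 = 41.3259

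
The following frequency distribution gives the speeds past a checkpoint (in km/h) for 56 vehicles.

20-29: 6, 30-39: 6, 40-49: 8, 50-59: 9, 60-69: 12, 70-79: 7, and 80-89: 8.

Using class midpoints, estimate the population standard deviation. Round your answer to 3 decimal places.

18.681

Midpoints: 24.5, 34.5, 44.5, 54.5, 64.5, 74.5, 84.5
n = 56, Σfm = 3172, mean = 56.6429
Σfm² = 199214
Σf(m − x̄)² = Σfm² − (Σfm)²/n = 199214 − 3172²/56 = 19542.8571
Population variance = 19542.8571 / 56 = 348.9796
Standard deviation = √348.9796 = 18.6810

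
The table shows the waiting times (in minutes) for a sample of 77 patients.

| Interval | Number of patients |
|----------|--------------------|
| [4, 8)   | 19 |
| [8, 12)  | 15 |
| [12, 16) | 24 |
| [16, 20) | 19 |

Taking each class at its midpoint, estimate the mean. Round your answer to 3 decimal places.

Midpoints: 6, 10, 14, 18
Σfm = 19×6 + 15×10 + 24×14 + 19×18 = 942
n = Σf = 77
Mean = 942 / 77 = 12.2338

12.234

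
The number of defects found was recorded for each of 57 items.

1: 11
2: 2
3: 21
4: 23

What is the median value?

3

Cumulative frequencies: 11, 13, 34, 57
n = 57, so the median is the value in position (n+1)/2 = 29.
Position 29 falls at value 3.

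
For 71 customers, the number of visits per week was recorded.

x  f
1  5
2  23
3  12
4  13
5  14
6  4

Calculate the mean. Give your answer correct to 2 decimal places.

Values: 1, 2, 3, 4, 5, 6
Σfx = 5×1 + 23×2 + 12×3 + 13×4 + 14×5 + 4×6 = 233
n = Σf = 71
Mean = 233 / 71 = 3.2817

3.28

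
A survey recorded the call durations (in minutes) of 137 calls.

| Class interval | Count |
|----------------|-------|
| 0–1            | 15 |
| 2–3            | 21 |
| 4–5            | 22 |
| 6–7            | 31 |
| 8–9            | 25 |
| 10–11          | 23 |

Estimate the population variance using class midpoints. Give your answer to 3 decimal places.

Midpoints: 0.5, 2.5, 4.5, 6.5, 8.5, 10.5
n = 137, Σfm = 814.5, mean = 5.9453
Σfm² = 6232.25
Σf(m − x̄)² = Σfm² − (Σfm)²/n = 6232.25 − 814.5²/137 = 1389.8394
Population variance = 1389.8394 / 137 = 10.1448

10.145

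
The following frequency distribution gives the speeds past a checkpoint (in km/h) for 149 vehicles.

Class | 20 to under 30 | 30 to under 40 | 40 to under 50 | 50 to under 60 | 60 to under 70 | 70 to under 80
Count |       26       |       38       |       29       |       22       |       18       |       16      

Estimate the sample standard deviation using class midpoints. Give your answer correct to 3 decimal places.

15.987

Midpoints: 25, 35, 45, 55, 65, 75
n = 149, Σfm = 6865, mean = 46.0738
Σfm² = 354125
Σf(m − x̄)² = Σfm² − (Σfm)²/n = 354125 − 6865²/149 = 37828.1879
Sample variance = 37828.1879 / 148 = 255.5959
Standard deviation = √255.5959 = 15.9874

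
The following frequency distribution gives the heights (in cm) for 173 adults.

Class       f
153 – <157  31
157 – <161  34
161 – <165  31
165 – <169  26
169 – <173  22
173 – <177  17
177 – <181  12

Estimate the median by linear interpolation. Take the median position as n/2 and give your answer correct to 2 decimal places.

163.77

Cumulative frequencies: 31, 65, 96, 122, 144, 161, 173
n = 173; position = n/2 = 86.5.
This falls in the class 161 – <165: L = 161, F = 65, f = 31, h = 4.
Median ≈ 161 + ((86.5 − 65) / 31) × 4 = 163.7742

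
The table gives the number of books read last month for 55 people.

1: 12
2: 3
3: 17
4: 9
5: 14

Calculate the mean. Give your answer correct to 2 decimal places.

Values: 1, 2, 3, 4, 5
Σfx = 12×1 + 3×2 + 17×3 + 9×4 + 14×5 = 175
n = Σf = 55
Mean = 175 / 55 = 3.1818

3.18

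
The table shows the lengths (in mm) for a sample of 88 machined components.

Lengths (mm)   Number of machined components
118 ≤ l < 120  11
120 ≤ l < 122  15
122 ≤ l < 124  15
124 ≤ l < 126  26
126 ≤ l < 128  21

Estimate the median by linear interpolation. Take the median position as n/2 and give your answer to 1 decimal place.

124.2

Cumulative frequencies: 11, 26, 41, 67, 88
n = 88; position = n/2 = 44.
This falls in the class 124 ≤ l < 126: L = 124, F = 41, f = 26, h = 2.
Median ≈ 124 + ((44 − 41) / 26) × 2 = 124.2308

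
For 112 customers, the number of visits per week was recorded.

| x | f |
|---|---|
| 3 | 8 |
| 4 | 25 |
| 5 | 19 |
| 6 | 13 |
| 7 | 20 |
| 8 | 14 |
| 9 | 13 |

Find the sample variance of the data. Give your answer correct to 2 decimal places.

3.46

Values: 3, 4, 5, 6, 7, 8, 9
n = 112, Σfx = 666, mean = 5.9464
Σfx² = 4344
Σf(x − x̄)² = Σfx² − (Σfx)²/n = 4344 − 666²/112 = 383.6786
Sample variance = 383.6786 / 111 = 3.4566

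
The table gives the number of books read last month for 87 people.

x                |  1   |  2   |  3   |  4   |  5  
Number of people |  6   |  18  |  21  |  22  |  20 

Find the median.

Cumulative frequencies: 6, 24, 45, 67, 87
n = 87, so the median is the value in position (n+1)/2 = 44.
Position 44 falls at value 3.

3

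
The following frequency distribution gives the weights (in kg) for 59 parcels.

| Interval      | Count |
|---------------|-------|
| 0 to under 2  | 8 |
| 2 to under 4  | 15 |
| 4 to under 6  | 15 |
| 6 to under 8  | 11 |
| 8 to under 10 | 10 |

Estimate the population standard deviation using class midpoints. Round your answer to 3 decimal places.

Midpoints: 1, 3, 5, 7, 9
n = 59, Σfm = 295, mean = 5.0000
Σfm² = 1867
Σf(m − x̄)² = Σfm² − (Σfm)²/n = 1867 − 295²/59 = 392.0000
Population variance = 392.0000 / 59 = 6.6441
Standard deviation = √6.6441 = 2.5776

2.578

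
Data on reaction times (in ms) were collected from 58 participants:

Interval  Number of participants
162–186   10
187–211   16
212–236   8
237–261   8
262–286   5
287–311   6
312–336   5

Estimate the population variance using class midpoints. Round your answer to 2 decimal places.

2274.82

Midpoints: 174, 199, 224, 249, 274, 299, 324
n = 58, Σfm = 13492, mean = 232.6207
Σfm² = 3270458
Σf(m − x̄)² = Σfm² − (Σfm)²/n = 3270458 − 13492²/58 = 131939.6552
Population variance = 131939.6552 / 58 = 2274.8216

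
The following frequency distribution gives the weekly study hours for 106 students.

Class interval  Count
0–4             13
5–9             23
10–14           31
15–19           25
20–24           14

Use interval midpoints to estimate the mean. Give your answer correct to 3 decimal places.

Midpoints: 2, 7, 12, 17, 22
Σfm = 13×2 + 23×7 + 31×12 + 25×17 + 14×22 = 1292
n = Σf = 106
Mean = 1292 / 106 = 12.1887

12.189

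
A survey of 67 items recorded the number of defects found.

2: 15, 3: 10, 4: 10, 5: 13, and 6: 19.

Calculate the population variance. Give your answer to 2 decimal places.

2.35

Values: 2, 3, 4, 5, 6
n = 67, Σfx = 279, mean = 4.1642
Σfx² = 1319
Σf(x − x̄)² = Σfx² − (Σfx)²/n = 1319 − 279²/67 = 157.1940
Population variance = 157.1940 / 67 = 2.3462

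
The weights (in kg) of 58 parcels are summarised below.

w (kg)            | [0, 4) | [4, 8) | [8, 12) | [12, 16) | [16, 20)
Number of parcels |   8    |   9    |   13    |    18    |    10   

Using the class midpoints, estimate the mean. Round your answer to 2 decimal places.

10.90

Midpoints: 2, 6, 10, 14, 18
Σfm = 8×2 + 9×6 + 13×10 + 18×14 + 10×18 = 632
n = Σf = 58
Mean = 632 / 58 = 10.8966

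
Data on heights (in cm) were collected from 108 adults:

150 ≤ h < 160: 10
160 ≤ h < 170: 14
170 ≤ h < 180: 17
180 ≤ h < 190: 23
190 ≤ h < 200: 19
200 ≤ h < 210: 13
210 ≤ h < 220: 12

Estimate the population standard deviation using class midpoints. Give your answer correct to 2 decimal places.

Midpoints: 155, 165, 175, 185, 195, 205, 215
n = 108, Σfm = 20040, mean = 185.5556
Σfm² = 3752700
Σf(m − x̄)² = Σfm² − (Σfm)²/n = 3752700 − 20040²/108 = 34166.6667
Population variance = 34166.6667 / 108 = 316.3580
Standard deviation = √316.3580 = 17.7865

17.79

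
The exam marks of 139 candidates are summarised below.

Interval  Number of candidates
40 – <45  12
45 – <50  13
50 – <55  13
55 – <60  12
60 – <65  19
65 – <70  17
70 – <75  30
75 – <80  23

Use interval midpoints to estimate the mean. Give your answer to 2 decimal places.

63.26

Midpoints: 42.5, 47.5, 52.5, 57.5, 62.5, 67.5, 72.5, 77.5
Σfm = 12×42.5 + 13×47.5 + 13×52.5 + 12×57.5 + 19×62.5 + 17×67.5 + 30×72.5 + 23×77.5 = 8792.5
n = Σf = 139
Mean = 8792.5 / 139 = 63.2554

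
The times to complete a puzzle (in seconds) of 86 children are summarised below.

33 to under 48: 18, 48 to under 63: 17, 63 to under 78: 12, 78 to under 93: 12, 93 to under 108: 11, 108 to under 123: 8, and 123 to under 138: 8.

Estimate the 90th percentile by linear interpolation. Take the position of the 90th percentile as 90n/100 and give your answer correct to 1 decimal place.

Cumulative frequencies: 18, 35, 47, 59, 70, 78, 86
n = 86; position = 90n/100 = 77.4.
This falls in the class 108 to under 123: L = 108, F = 70, f = 8, h = 15.
90th percentile ≈ 108 + ((77.4 − 70) / 8) × 15 = 121.8750

121.9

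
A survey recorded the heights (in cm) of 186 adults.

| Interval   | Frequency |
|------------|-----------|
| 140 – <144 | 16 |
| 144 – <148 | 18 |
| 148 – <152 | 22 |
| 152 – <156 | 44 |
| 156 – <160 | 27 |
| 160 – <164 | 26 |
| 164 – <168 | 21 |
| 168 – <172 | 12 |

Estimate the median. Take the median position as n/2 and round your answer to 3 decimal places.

Cumulative frequencies: 16, 34, 56, 100, 127, 153, 174, 186
n = 186; position = n/2 = 93.
This falls in the class 152 – <156: L = 152, F = 56, f = 44, h = 4.
Median ≈ 152 + ((93 − 56) / 44) × 4 = 155.3636

155.364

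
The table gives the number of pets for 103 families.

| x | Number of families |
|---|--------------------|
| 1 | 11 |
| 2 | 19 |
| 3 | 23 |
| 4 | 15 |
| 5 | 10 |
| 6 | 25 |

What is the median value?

Cumulative frequencies: 11, 30, 53, 68, 78, 103
n = 103, so the median is the value in position (n+1)/2 = 52.
Position 52 falls at value 3.

3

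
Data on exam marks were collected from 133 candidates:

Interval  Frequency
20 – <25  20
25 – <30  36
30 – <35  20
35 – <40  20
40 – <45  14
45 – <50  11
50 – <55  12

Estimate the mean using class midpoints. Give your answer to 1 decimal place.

Midpoints: 22.5, 27.5, 32.5, 37.5, 42.5, 47.5, 52.5
Σfm = 20×22.5 + 36×27.5 + 20×32.5 + 20×37.5 + 14×42.5 + 11×47.5 + 12×52.5 = 4587.5
n = Σf = 133
Mean = 4587.5 / 133 = 34.4925

34.5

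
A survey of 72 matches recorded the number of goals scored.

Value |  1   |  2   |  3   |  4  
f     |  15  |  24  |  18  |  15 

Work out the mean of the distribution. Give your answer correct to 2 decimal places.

Values: 1, 2, 3, 4
Σfx = 15×1 + 24×2 + 18×3 + 15×4 = 177
n = Σf = 72
Mean = 177 / 72 = 2.4583

2.46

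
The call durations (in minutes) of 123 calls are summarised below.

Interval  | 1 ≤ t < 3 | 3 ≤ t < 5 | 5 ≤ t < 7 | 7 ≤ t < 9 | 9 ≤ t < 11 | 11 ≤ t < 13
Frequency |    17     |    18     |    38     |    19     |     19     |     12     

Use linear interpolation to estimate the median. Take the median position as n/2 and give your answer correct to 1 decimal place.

Cumulative frequencies: 17, 35, 73, 92, 111, 123
n = 123; position = n/2 = 61.5.
This falls in the class 5 ≤ t < 7: L = 5, F = 35, f = 38, h = 2.
Median ≈ 5 + ((61.5 − 35) / 38) × 2 = 6.3947

6.4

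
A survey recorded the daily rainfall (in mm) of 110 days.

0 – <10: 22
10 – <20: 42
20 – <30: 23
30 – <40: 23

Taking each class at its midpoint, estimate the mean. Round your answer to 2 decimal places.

19.27

Midpoints: 5, 15, 25, 35
Σfm = 22×5 + 42×15 + 23×25 + 23×35 = 2120
n = Σf = 110
Mean = 2120 / 110 = 19.2727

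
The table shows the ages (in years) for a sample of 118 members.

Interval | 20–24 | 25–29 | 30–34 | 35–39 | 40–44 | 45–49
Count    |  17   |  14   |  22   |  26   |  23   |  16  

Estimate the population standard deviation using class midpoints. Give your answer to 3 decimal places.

Midpoints: 22, 27, 32, 37, 42, 47
n = 118, Σfm = 4136, mean = 35.0508
Σfm² = 152472
Σf(m − x̄)² = Σfm² − (Σfm)²/n = 152472 − 4136²/118 = 7501.6949
Population variance = 7501.6949 / 118 = 63.5737
Standard deviation = √63.5737 = 7.9733

7.973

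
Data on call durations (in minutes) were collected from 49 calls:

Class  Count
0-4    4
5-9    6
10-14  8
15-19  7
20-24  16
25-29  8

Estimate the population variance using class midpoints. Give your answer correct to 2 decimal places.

59.18

Midpoints: 2, 7, 12, 17, 22, 27
n = 49, Σfm = 833, mean = 17.0000
Σfm² = 17061
Σf(m − x̄)² = Σfm² − (Σfm)²/n = 17061 − 833²/49 = 2900.0000
Population variance = 2900.0000 / 49 = 59.1837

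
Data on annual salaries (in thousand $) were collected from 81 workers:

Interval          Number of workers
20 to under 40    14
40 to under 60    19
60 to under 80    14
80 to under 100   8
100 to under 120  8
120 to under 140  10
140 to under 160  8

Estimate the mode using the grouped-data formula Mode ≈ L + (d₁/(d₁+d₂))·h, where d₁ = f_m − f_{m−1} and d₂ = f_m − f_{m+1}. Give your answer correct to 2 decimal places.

Modal class: 40 to under 60 (highest frequency 19).
d₁ = 19 − 14 = 5, d₂ = 19 − 14 = 5
Mode ≈ 40 + (5/(5+5)) × 20 = 40 + 10.0000 = 50.0000

50.00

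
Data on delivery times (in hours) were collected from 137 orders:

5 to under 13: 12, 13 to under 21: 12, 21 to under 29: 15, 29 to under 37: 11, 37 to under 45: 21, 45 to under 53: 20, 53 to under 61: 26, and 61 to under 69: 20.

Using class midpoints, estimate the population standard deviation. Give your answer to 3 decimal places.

17.753

Midpoints: 9, 17, 25, 33, 41, 49, 57, 65
n = 137, Σfm = 5673, mean = 41.4088
Σfm² = 278089
Σf(m − x̄)² = Σfm² − (Σfm)²/n = 278089 − 5673²/137 = 43177.1095
Population variance = 43177.1095 / 137 = 315.1614
Standard deviation = √315.1614 = 17.7528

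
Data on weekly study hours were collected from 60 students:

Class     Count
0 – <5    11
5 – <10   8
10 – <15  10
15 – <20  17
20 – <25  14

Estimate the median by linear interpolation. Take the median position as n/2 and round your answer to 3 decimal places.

Cumulative frequencies: 11, 19, 29, 46, 60
n = 60; position = n/2 = 30.
This falls in the class 15 – <20: L = 15, F = 29, f = 17, h = 5.
Median ≈ 15 + ((30 − 29) / 17) × 5 = 15.2941

15.294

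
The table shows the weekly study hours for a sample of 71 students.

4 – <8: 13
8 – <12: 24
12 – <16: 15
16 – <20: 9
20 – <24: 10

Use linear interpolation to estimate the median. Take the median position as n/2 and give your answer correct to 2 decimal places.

11.75

Cumulative frequencies: 13, 37, 52, 61, 71
n = 71; position = n/2 = 35.5.
This falls in the class 8 – <12: L = 8, F = 13, f = 24, h = 4.
Median ≈ 8 + ((35.5 − 13) / 24) × 4 = 11.7500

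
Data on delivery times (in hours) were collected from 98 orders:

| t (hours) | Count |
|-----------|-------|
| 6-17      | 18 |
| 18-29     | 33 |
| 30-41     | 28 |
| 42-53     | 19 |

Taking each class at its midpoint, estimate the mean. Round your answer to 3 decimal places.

29.378

Midpoints: 11.5, 23.5, 35.5, 47.5
Σfm = 18×11.5 + 33×23.5 + 28×35.5 + 19×47.5 = 2879
n = Σf = 98
Mean = 2879 / 98 = 29.3776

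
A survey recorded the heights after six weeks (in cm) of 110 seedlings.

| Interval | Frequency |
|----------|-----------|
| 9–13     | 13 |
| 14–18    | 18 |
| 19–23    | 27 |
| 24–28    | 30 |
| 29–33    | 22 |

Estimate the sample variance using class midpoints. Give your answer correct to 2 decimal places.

41.24

Midpoints: 11, 16, 21, 26, 31
n = 110, Σfm = 2460, mean = 22.3636
Σfm² = 59510
Σf(m − x̄)² = Σfm² − (Σfm)²/n = 59510 − 2460²/110 = 4495.4545
Sample variance = 4495.4545 / 109 = 41.2427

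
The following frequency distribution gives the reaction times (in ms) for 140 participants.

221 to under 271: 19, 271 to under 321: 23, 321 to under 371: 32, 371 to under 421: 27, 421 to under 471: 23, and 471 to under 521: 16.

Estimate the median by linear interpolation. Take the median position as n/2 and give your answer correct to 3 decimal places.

364.750

Cumulative frequencies: 19, 42, 74, 101, 124, 140
n = 140; position = n/2 = 70.
This falls in the class 321 to under 371: L = 321, F = 42, f = 32, h = 50.
Median ≈ 321 + ((70 − 42) / 32) × 50 = 364.7500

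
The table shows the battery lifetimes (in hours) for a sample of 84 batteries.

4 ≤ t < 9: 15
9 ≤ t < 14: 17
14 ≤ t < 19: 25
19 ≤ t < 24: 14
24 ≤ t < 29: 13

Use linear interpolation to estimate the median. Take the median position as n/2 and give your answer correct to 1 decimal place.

16.0

Cumulative frequencies: 15, 32, 57, 71, 84
n = 84; position = n/2 = 42.
This falls in the class 14 ≤ t < 19: L = 14, F = 32, f = 25, h = 5.
Median ≈ 14 + ((42 − 32) / 25) × 5 = 16.0000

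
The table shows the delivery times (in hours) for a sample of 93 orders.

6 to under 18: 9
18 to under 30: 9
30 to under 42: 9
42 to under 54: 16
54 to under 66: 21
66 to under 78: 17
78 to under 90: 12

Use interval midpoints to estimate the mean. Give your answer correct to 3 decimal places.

52.774

Midpoints: 12, 24, 36, 48, 60, 72, 84
Σfm = 9×12 + 9×24 + 9×36 + 16×48 + 21×60 + 17×72 + 12×84 = 4908
n = Σf = 93
Mean = 4908 / 93 = 52.7742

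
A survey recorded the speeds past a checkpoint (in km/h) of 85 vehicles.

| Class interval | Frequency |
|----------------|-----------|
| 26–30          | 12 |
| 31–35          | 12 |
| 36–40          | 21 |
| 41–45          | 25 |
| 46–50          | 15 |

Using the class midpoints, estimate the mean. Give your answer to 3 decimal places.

39.118

Midpoints: 28, 33, 38, 43, 48
Σfm = 12×28 + 12×33 + 21×38 + 25×43 + 15×48 = 3325
n = Σf = 85
Mean = 3325 / 85 = 39.1176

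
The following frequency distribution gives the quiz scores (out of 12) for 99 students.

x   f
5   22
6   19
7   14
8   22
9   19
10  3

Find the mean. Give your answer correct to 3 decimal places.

7.061

Values: 5, 6, 7, 8, 9, 10
Σfx = 22×5 + 19×6 + 14×7 + 22×8 + 19×9 + 3×10 = 699
n = Σf = 99
Mean = 699 / 99 = 7.0606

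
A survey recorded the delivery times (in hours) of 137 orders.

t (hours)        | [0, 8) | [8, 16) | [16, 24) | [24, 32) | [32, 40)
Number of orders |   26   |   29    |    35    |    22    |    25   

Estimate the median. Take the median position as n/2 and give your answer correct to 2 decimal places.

19.09

Cumulative frequencies: 26, 55, 90, 112, 137
n = 137; position = n/2 = 68.5.
This falls in the class [16, 24): L = 16, F = 55, f = 35, h = 8.
Median ≈ 16 + ((68.5 − 55) / 35) × 8 = 19.0857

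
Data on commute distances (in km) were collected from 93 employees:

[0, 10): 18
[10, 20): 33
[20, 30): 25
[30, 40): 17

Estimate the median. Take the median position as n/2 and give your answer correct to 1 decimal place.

18.6

Cumulative frequencies: 18, 51, 76, 93
n = 93; position = n/2 = 46.5.
This falls in the class [10, 20): L = 10, F = 18, f = 33, h = 10.
Median ≈ 10 + ((46.5 − 18) / 33) × 10 = 18.6364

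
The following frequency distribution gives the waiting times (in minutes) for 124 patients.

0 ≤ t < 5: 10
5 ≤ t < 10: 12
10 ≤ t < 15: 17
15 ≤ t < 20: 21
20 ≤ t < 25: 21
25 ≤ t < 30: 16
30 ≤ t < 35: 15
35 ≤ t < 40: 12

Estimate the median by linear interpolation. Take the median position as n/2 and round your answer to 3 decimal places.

Cumulative frequencies: 10, 22, 39, 60, 81, 97, 112, 124
n = 124; position = n/2 = 62.
This falls in the class 20 ≤ t < 25: L = 20, F = 60, f = 21, h = 5.
Median ≈ 20 + ((62 − 60) / 21) × 5 = 20.4762

20.476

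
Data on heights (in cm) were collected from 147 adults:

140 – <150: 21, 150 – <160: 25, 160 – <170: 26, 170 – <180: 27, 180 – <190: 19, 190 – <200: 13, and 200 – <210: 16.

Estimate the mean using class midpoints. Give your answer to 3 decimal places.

171.871

Midpoints: 145, 155, 165, 175, 185, 195, 205
Σfm = 21×145 + 25×155 + 26×165 + 27×175 + 19×185 + 13×195 + 16×205 = 25265
n = Σf = 147
Mean = 25265 / 147 = 171.8707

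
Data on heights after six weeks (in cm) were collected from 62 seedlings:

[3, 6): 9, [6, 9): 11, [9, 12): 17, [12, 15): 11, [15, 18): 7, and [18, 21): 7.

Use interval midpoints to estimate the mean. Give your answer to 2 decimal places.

Midpoints: 4.5, 7.5, 10.5, 13.5, 16.5, 19.5
Σfm = 9×4.5 + 11×7.5 + 17×10.5 + 11×13.5 + 7×16.5 + 7×19.5 = 702
n = Σf = 62
Mean = 702 / 62 = 11.3226

11.32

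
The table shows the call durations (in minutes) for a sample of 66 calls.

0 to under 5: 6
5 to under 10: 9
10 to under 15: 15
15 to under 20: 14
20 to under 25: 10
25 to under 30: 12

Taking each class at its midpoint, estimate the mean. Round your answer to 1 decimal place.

Midpoints: 2.5, 7.5, 12.5, 17.5, 22.5, 27.5
Σfm = 6×2.5 + 9×7.5 + 15×12.5 + 14×17.5 + 10×22.5 + 12×27.5 = 1070
n = Σf = 66
Mean = 1070 / 66 = 16.2121

16.2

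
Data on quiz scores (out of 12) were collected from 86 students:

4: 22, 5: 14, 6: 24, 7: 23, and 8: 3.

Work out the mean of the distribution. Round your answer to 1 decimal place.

5.7

Values: 4, 5, 6, 7, 8
Σfx = 22×4 + 14×5 + 24×6 + 23×7 + 3×8 = 487
n = Σf = 86
Mean = 487 / 86 = 5.6628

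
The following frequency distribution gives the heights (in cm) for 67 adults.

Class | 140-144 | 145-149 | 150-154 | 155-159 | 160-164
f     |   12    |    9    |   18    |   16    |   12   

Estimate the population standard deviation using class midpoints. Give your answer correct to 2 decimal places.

6.70

Midpoints: 142, 147, 152, 157, 162
n = 67, Σfm = 10219, mean = 152.5224
Σfm² = 1561633
Σf(m − x̄)² = Σfm² − (Σfm)²/n = 1561633 − 10219²/67 = 3006.7164
Population variance = 3006.7164 / 67 = 44.8764
Standard deviation = √44.8764 = 6.6990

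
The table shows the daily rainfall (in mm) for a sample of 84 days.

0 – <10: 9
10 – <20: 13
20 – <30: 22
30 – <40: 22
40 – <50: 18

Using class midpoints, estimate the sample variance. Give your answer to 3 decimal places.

161.833

Midpoints: 5, 15, 25, 35, 45
n = 84, Σfm = 2370, mean = 28.2143
Σfm² = 80300
Σf(m − x̄)² = Σfm² − (Σfm)²/n = 80300 − 2370²/84 = 13432.1429
Sample variance = 13432.1429 / 83 = 161.8330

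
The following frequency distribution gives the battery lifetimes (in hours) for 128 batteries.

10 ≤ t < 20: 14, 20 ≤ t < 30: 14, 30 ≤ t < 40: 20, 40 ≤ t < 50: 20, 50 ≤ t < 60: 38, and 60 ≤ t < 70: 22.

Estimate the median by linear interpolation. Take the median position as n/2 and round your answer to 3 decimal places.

48.000

Cumulative frequencies: 14, 28, 48, 68, 106, 128
n = 128; position = n/2 = 64.
This falls in the class 40 ≤ t < 50: L = 40, F = 48, f = 20, h = 10.
Median ≈ 40 + ((64 − 48) / 20) × 10 = 48.0000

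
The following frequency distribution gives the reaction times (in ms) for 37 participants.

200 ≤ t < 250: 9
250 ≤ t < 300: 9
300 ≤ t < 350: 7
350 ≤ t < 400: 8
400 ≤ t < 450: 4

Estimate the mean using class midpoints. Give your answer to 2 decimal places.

Midpoints: 225, 275, 325, 375, 425
Σfm = 9×225 + 9×275 + 7×325 + 8×375 + 4×425 = 11475
n = Σf = 37
Mean = 11475 / 37 = 310.1351

310.14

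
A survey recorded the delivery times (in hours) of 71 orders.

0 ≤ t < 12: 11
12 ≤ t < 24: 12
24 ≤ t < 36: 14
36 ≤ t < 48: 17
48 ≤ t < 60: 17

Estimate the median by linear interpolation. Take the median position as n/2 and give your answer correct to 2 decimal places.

Cumulative frequencies: 11, 23, 37, 54, 71
n = 71; position = n/2 = 35.5.
This falls in the class 24 ≤ t < 36: L = 24, F = 23, f = 14, h = 12.
Median ≈ 24 + ((35.5 − 23) / 14) × 12 = 34.7143

34.71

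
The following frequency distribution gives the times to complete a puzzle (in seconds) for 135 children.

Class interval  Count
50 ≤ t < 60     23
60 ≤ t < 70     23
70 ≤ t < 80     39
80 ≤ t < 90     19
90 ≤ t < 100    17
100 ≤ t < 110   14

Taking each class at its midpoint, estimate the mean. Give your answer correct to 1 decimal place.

Midpoints: 55, 65, 75, 85, 95, 105
Σfm = 23×55 + 23×65 + 39×75 + 19×85 + 17×95 + 14×105 = 10385
n = Σf = 135
Mean = 10385 / 135 = 76.9259

76.9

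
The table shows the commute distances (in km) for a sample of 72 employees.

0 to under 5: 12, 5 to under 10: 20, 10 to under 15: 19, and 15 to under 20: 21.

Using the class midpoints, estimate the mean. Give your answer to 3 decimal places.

10.903

Midpoints: 2.5, 7.5, 12.5, 17.5
Σfm = 12×2.5 + 20×7.5 + 19×12.5 + 21×17.5 = 785
n = Σf = 72
Mean = 785 / 72 = 10.9028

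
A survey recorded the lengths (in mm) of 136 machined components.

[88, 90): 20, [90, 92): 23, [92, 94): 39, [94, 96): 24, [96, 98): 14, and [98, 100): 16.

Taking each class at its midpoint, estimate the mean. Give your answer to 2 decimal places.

93.54

Midpoints: 89, 91, 93, 95, 97, 99
Σfm = 20×89 + 23×91 + 39×93 + 24×95 + 14×97 + 16×99 = 12722
n = Σf = 136
Mean = 12722 / 136 = 93.5441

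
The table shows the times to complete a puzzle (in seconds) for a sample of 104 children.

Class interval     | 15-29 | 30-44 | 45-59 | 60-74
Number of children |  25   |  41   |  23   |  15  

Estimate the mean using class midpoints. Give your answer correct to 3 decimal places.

Midpoints: 22, 37, 52, 67
Σfm = 25×22 + 41×37 + 23×52 + 15×67 = 4268
n = Σf = 104
Mean = 4268 / 104 = 41.0385

41.038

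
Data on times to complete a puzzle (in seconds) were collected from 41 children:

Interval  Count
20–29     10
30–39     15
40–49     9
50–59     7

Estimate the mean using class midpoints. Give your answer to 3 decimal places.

Midpoints: 24.5, 34.5, 44.5, 54.5
Σfm = 10×24.5 + 15×34.5 + 9×44.5 + 7×54.5 = 1544.5
n = Σf = 41
Mean = 1544.5 / 41 = 37.6707

37.671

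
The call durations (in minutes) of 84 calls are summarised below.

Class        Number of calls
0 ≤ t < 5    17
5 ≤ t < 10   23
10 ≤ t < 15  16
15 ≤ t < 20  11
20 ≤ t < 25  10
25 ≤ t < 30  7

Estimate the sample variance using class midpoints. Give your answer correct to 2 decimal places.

61.66

Midpoints: 2.5, 7.5, 12.5, 17.5, 22.5, 27.5
n = 84, Σfm = 1025, mean = 12.2024
Σfm² = 17625
Σf(m − x̄)² = Σfm² − (Σfm)²/n = 17625 − 1025²/84 = 5117.5595
Sample variance = 5117.5595 / 83 = 61.6573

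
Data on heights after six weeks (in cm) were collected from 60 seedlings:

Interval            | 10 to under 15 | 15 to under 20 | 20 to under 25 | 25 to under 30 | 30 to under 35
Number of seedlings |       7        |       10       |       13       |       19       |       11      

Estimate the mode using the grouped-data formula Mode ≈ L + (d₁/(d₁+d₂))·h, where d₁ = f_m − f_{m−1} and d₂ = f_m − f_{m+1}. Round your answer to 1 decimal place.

27.1

Modal class: 25 to under 30 (highest frequency 19).
d₁ = 19 − 13 = 6, d₂ = 19 − 11 = 8
Mode ≈ 25 + (6/(6+8)) × 5 = 25 + 2.1429 = 27.1429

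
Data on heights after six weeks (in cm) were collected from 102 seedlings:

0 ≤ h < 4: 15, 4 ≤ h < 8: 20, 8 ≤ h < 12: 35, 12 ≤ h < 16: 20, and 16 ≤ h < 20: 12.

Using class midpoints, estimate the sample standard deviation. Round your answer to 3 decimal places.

Midpoints: 2, 6, 10, 14, 18
n = 102, Σfm = 996, mean = 9.7647
Σfm² = 12088
Σf(m − x̄)² = Σfm² − (Σfm)²/n = 12088 − 996²/102 = 2362.3529
Sample variance = 2362.3529 / 101 = 23.3896
Standard deviation = √23.3896 = 4.8363

4.836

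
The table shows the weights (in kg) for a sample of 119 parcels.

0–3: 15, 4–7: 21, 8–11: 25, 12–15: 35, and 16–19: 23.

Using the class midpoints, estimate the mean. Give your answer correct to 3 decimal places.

10.508

Midpoints: 1.5, 5.5, 9.5, 13.5, 17.5
Σfm = 15×1.5 + 21×5.5 + 25×9.5 + 35×13.5 + 23×17.5 = 1250.5
n = Σf = 119
Mean = 1250.5 / 119 = 10.5084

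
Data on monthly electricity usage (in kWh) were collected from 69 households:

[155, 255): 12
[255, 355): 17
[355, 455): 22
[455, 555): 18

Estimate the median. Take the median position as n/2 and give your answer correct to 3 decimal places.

380.000

Cumulative frequencies: 12, 29, 51, 69
n = 69; position = n/2 = 34.5.
This falls in the class [355, 455): L = 355, F = 29, f = 22, h = 100.
Median ≈ 355 + ((34.5 − 29) / 22) × 100 = 380.0000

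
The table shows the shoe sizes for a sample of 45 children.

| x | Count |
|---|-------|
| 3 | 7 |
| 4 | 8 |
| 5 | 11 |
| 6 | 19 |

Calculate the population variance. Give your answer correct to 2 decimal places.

Values: 3, 4, 5, 6
n = 45, Σfx = 222, mean = 4.9333
Σfx² = 1150
Σf(x − x̄)² = Σfx² − (Σfx)²/n = 1150 − 222²/45 = 54.8000
Population variance = 54.8000 / 45 = 1.2178

1.22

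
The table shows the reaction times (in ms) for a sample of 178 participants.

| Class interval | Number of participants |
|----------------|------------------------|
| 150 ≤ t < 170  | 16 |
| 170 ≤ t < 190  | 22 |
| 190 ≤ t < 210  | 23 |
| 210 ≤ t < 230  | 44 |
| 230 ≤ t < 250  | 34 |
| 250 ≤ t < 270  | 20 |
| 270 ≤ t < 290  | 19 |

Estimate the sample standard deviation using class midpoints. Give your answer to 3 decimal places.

34.887

Midpoints: 160, 180, 200, 220, 240, 260, 280
n = 178, Σfm = 39480, mean = 221.7978
Σfm² = 8972000
Σf(m − x̄)² = Σfm² − (Σfm)²/n = 8972000 − 39480²/178 = 215424.7191
Sample variance = 215424.7191 / 177 = 1217.0888
Standard deviation = √1217.0888 = 34.8868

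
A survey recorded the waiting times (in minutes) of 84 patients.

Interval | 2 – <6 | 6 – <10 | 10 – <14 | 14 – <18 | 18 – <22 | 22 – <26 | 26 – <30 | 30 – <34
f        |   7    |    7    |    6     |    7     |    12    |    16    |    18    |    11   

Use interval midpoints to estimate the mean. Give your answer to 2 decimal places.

20.81

Midpoints: 4, 8, 12, 16, 20, 24, 28, 32
Σfm = 7×4 + 7×8 + 6×12 + 7×16 + 12×20 + 16×24 + 18×28 + 11×32 = 1748
n = Σf = 84
Mean = 1748 / 84 = 20.8095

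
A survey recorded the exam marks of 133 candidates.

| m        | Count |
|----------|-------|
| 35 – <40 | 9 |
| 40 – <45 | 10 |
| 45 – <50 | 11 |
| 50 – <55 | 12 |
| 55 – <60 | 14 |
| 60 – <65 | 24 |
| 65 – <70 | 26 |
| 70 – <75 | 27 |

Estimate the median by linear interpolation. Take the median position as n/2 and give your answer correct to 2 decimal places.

Cumulative frequencies: 9, 19, 30, 42, 56, 80, 106, 133
n = 133; position = n/2 = 66.5.
This falls in the class 60 – <65: L = 60, F = 56, f = 24, h = 5.
Median ≈ 60 + ((66.5 − 56) / 24) × 5 = 62.1875

62.19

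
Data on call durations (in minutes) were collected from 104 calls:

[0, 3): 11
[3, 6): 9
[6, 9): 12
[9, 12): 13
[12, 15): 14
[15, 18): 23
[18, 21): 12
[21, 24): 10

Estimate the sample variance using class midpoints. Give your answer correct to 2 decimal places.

Midpoints: 1.5, 4.5, 7.5, 10.5, 13.5, 16.5, 19.5, 22.5
n = 104, Σfm = 1311, mean = 12.6058
Σfm² = 20754
Σf(m − x̄)² = Σfm² − (Σfm)²/n = 20754 − 1311²/104 = 4227.8365
Sample variance = 4227.8365 / 103 = 41.0470

41.05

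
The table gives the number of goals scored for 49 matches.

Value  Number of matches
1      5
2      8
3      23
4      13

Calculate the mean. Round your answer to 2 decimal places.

2.90

Values: 1, 2, 3, 4
Σfx = 5×1 + 8×2 + 23×3 + 13×4 = 142
n = Σf = 49
Mean = 142 / 49 = 2.8980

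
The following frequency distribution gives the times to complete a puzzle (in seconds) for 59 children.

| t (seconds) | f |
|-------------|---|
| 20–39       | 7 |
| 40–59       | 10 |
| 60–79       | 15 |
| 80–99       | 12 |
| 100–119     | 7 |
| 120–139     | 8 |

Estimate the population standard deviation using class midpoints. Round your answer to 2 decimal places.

Midpoints: 29.5, 49.5, 69.5, 89.5, 109.5, 129.5
n = 59, Σfm = 4620.5, mean = 78.3136
Σfm² = 417264.75
Σf(m − x̄)² = Σfm² − (Σfm)²/n = 417264.75 − 4620.5²/59 = 55416.9492
Population variance = 55416.9492 / 59 = 939.2703
Standard deviation = √939.2703 = 30.6475

30.65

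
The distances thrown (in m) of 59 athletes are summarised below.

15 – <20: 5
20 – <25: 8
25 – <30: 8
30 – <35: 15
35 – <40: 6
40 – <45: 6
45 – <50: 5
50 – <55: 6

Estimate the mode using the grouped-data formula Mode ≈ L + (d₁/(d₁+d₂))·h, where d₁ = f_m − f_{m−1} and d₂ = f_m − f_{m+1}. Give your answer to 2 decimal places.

Modal class: 30 – <35 (highest frequency 15).
d₁ = 15 − 8 = 7, d₂ = 15 − 6 = 9
Mode ≈ 30 + (7/(7+9)) × 5 = 30 + 2.1875 = 32.1875

32.19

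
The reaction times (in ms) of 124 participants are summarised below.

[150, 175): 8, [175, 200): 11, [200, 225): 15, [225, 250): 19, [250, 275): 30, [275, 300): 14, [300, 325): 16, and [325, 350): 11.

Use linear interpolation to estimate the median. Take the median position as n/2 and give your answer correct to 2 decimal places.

257.50

Cumulative frequencies: 8, 19, 34, 53, 83, 97, 113, 124
n = 124; position = n/2 = 62.
This falls in the class [250, 275): L = 250, F = 53, f = 30, h = 25.
Median ≈ 250 + ((62 − 53) / 30) × 25 = 257.5000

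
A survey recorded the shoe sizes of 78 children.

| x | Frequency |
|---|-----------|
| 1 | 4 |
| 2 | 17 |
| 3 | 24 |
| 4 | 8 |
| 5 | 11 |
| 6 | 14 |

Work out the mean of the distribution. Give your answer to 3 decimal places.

3.603

Values: 1, 2, 3, 4, 5, 6
Σfx = 4×1 + 17×2 + 24×3 + 8×4 + 11×5 + 14×6 = 281
n = Σf = 78
Mean = 281 / 78 = 3.6026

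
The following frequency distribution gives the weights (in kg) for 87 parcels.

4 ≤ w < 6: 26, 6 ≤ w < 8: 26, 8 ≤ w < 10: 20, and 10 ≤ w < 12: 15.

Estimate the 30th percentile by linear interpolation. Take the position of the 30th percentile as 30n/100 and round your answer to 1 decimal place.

6.0

Cumulative frequencies: 26, 52, 72, 87
n = 87; position = 30n/100 = 26.1.
This falls in the class 6 ≤ w < 8: L = 6, F = 26, f = 26, h = 2.
30th percentile ≈ 6 + ((26.1 − 26) / 26) × 2 = 6.0077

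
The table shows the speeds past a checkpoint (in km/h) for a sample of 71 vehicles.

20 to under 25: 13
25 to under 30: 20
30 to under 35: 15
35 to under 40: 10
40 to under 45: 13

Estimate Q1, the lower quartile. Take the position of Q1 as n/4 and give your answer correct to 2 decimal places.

26.19

Cumulative frequencies: 13, 33, 48, 58, 71
n = 71; position = n/4 = 17.75.
This falls in the class 25 to under 30: L = 25, F = 13, f = 20, h = 5.
Lower quartile ≈ 25 + ((17.75 − 13) / 20) × 5 = 26.1875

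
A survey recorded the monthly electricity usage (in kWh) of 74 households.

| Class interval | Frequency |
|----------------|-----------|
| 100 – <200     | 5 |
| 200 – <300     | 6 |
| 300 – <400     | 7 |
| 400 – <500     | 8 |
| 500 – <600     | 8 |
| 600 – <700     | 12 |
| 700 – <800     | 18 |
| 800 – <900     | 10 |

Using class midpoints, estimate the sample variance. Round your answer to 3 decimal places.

Midpoints: 150, 250, 350, 450, 550, 650, 750, 850
n = 74, Σfm = 42500, mean = 574.3243
Σfm² = 27805000
Σf(m − x̄)² = Σfm² − (Σfm)²/n = 27805000 − 42500²/74 = 3396216.2162
Sample variance = 3396216.2162 / 73 = 46523.5098

46523.510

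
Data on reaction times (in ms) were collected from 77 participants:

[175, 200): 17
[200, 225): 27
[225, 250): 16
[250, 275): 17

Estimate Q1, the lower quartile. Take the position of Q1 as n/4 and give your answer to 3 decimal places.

202.083

Cumulative frequencies: 17, 44, 60, 77
n = 77; position = n/4 = 19.25.
This falls in the class [200, 225): L = 200, F = 17, f = 27, h = 25.
Lower quartile ≈ 200 + ((19.25 − 17) / 27) × 25 = 202.0833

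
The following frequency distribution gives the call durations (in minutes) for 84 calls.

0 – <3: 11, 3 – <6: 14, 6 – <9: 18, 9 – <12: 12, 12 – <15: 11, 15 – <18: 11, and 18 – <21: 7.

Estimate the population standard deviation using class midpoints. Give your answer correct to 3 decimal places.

Midpoints: 1.5, 4.5, 7.5, 10.5, 13.5, 16.5, 19.5
n = 84, Σfm = 807, mean = 9.6071
Σfm² = 10305
Σf(m − x̄)² = Σfm² − (Σfm)²/n = 10305 − 807²/84 = 2552.0357
Population variance = 2552.0357 / 84 = 30.3814
Standard deviation = √30.3814 = 5.5119

5.512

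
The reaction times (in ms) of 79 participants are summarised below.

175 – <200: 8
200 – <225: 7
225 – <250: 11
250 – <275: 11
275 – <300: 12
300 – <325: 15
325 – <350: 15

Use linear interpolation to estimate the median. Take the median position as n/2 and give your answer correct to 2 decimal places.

280.21

Cumulative frequencies: 8, 15, 26, 37, 49, 64, 79
n = 79; position = n/2 = 39.5.
This falls in the class 275 – <300: L = 275, F = 37, f = 12, h = 25.
Median ≈ 275 + ((39.5 − 37) / 12) × 25 = 280.2083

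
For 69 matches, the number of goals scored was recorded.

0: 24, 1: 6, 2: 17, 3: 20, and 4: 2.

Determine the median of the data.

Cumulative frequencies: 24, 30, 47, 67, 69
n = 69, so the median is the value in position (n+1)/2 = 35.
Position 35 falls at value 2.

2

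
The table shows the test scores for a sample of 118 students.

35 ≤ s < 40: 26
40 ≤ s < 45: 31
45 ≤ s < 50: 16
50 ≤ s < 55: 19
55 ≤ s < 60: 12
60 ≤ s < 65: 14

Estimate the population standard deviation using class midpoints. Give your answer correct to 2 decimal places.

8.34

Midpoints: 37.5, 42.5, 47.5, 52.5, 57.5, 62.5
n = 118, Σfm = 5615, mean = 47.5847
Σfm² = 275387.5
Σf(m − x̄)² = Σfm² − (Σfm)²/n = 275387.5 − 5615²/118 = 8199.1525
Population variance = 8199.1525 / 118 = 69.4843
Standard deviation = √69.4843 = 8.3357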